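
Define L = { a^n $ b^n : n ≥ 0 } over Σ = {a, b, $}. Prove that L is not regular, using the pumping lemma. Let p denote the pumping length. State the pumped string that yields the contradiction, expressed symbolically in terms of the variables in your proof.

Assume L is regular; let p be its pumping constant.
Take w = a^p $ b^p ∈ L with |w| = 2p+1 ≥ p.
By the pumping lemma, w = xyz with |xy| ≤ p and y is nonempty.
Because |xy| ≤ p and w begins with p copies of a, we have y = a^k with 1 ≤ k ≤ p.
Pump with i = 2: xy^2z = a^{p+k} $ b^p, which would require p+k = p. But k ≥ 1, so xy^2z ∉ L.
This contradicts the pumping lemma, so L is not regular.

a^{p+k} $ b^p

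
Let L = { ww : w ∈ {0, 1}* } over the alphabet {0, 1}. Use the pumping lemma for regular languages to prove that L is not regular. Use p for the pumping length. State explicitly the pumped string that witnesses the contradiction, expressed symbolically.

Toward a contradiction, assume L is regular with pumping length p.
Take w = 0^p 1^p 0^p 1^p = uu where u = 0^p1^p; then w ∈ L and |w| = 4p ≥ p.
By the pumping lemma, w = xyz with |xy| ≤ p and |y| ≥ 1.
Since the first p symbols of w are all 0's and |xy| ≤ p, y lies entirely in the leading 0-block: y = 0^k for some k with 1 ≤ k ≤ p.
Pump with i = 2: xy^2z = 0^{p+k} 1^p 0^p 1^p, of length 4p+k. Suppose this equals vv. The string starts with 0 and ends with 1, so v does too; thus the boundary between the two copies of v is a 1→0 transition. There is exactly one such transition, at position 2p+k, so |v| = 2p+k and |vv| = 4p+2k ≠ 4p+k since k ≥ 1. So xy^2z ∉ L.
This contradicts the pumping lemma, so L is not regular.

0^{p+k} 1^p 0^p 1^p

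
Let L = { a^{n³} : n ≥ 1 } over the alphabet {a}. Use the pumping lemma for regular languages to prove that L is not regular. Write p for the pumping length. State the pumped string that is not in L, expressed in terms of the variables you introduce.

Assume L is regular. Let p be the pumping length given by the pumping lemma.
Take w = a^{p³} ∈ L with |w| = p³ ≥ p.
The pumping lemma gives a decomposition w = xyz where |xy| ≤ p and y is nonempty.
Then y = a^k for some k with 1 ≤ k ≤ p.
Pump with i = 2: xy^2z = a^{p³+k}. Since 1 ≤ k ≤ p, p³ < p³+k ≤ p³+p < p³+3p²+3p+1 = (p+1)³, so p³+k is not a perfect cube. So xy^2z ∉ L.
This is a contradiction; hence L is not regular.

a^{p³+k}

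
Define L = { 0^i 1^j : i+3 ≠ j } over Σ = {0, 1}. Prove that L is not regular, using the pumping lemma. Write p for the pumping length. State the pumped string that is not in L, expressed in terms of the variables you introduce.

Assume L is regular; let p be its pumping constant.
Choose w = 0^p 1^{p+p!+3}. Since p ≠ (p+p!+3)-3 = p+p!, w ∈ L; and |w| ≥ p.
The pumping lemma gives a decomposition w = xyz where |xy| ≤ p and y is nonempty.
Since the first p symbols of w are all 0's and |xy| ≤ p, y lies entirely in the leading 0-block: y = 0^k for some k with 1 ≤ k ≤ p.
Since 1 ≤ k ≤ p, k divides p!; set t = 1 + p!/k. Then xy^t z has p + (p!/k)·k = p + p! copies of 0. Now the 0-count is p+p! and (1-count)-3 = (p+p!+3)-3 = p+p!, so i+3 ≠ j fails. So xy^t z = 0^{p+p!} 1^{p+p!+3} ∉ L.
This is a contradiction; hence L is not regular.

0^{p+p!} 1^{p+p!+3}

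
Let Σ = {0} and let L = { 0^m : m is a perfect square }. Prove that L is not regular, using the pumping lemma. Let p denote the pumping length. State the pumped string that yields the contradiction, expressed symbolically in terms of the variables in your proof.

0^{p²+k}

Toward a contradiction, assume L is regular with pumping length p.
Take w = 0^{p²} ∈ L with |w| = p² ≥ p.
By the pumping lemma, w = xyz with |xy| ≤ p and |y| ≥ 1.
Then y = 0^k for some k with 1 ≤ k ≤ p.
Pump with i = 2: xy^2z = 0^{p²+k}. Since 1 ≤ k ≤ p, p² < p²+k ≤ p²+p < (p+1)², so p²+k lies strictly between consecutive squares and is not a perfect square. So xy^2z ∉ L.
This contradicts the pumping lemma, so L is not regular.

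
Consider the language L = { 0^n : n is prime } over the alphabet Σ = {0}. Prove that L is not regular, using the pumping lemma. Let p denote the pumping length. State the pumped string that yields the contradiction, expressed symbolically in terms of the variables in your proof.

Assume L is regular; let p be its pumping constant.
Let q be a prime with q ≥ p+2 (infinitely many primes exist), and take w = 0^q ∈ L with |w| = q ≥ p.
The pumping lemma gives a decomposition w = xyz where |xy| ≤ p and |y| > 0.
Then y = 0^k for some k with 1 ≤ k ≤ p.
Since 1 ≤ k ≤ p, |xz| = q-k. Pump with i = q+1: |xy^{q+1}z| = (q-k)+(q+1)k = q+qk = q(1+k), which is composite (both factors ≥ 2). So xy^{q+1}z = 0^{q(1+k)} ∉ L.
This is a contradiction; hence L is not regular.

0^{q(1+k)}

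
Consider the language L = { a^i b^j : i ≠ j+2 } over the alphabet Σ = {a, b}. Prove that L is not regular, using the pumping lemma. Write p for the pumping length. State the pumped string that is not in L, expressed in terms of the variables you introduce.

Suppose for contradiction that L is regular, and let p be the pumping length.
Choose w = a^p b^{p+p!-2}. Since p ≠ (p+p!-2)+2 = p+p!, w ∈ L; and |w| ≥ p.
Write w = xyz as guaranteed by the lemma, with |xy| ≤ p and |y| ≥ 1.
Because |xy| ≤ p and w begins with p copies of a, we have y = a^k with 1 ≤ k ≤ p.
Since 1 ≤ k ≤ p, k divides p!; set t = 1 + p!/k. Then xy^t z has p + (p!/k)·k = p + p! copies of a. Now the a-count is p+p! and (b-count)+2 = (p+p!-2)+2 = p+p!, so i ≠ j+2 fails. So xy^t z = a^{p+p!} b^{p+p!-2} ∉ L.
This is a contradiction; hence L is not regular.

a^{p+p!} b^{p+p!-2}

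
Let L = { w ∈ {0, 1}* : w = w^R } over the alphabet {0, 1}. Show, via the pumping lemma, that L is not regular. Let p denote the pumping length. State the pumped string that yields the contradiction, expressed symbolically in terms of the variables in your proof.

0^{p+k} 1 0^p

Assume L is regular. Let p be the pumping length given by the pumping lemma.
Take w = 0^p 1 0^p, a palindrome of length 2p+1 ≥ p.
By the pumping lemma, w = xyz with |xy| ≤ p and |y| ≥ 1.
The first p characters of w are 0's, so xy (and hence y) consists only of 0's. Write y = 0^k, 1 ≤ k ≤ p.
Pump with i = 2: xy^2z = 0^{p+k} 1 0^p. Its reverse is 0^p 1 0^{p+k}, which differs from xy^2z since k ≥ 1. So xy^2z is not a palindrome and xy^2z ∉ L.
Contradiction. Therefore L is not regular.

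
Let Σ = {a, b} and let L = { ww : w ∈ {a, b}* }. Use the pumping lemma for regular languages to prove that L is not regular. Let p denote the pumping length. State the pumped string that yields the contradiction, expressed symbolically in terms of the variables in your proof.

Assume L is regular; let p be its pumping constant.
Take w = a^p b^p a^p b^p = uu where u = a^pb^p; then w ∈ L and |w| = 4p ≥ p.
Write w = xyz as guaranteed by the lemma, with |xy| ≤ p and |y| > 0.
The first p characters of w are a's, so xy (and hence y) consists only of a's. Write y = a^k, 1 ≤ k ≤ p.
Pump with i = 2: xy^2z = a^{p+k} b^p a^p b^p, of length 4p+k. Suppose this equals vv. The string starts with a and ends with b, so v does too; thus the boundary between the two copies of v is a b→a transition. There is exactly one such transition, at position 2p+k, so |v| = 2p+k and |vv| = 4p+2k ≠ 4p+k since k ≥ 1. So xy^2z ∉ L.
This contradicts the pumping lemma, so L is not regular.

a^{p+k} b^p a^p b^p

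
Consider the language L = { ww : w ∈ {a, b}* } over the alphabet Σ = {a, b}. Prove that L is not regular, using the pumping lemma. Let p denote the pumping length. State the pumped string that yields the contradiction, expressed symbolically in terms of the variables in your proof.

a^{p+k} b^p a^p b^p

Assume L is regular; let p be its pumping constant.
Take w = a^p b^p a^p b^p = uu where u = a^pb^p; then w ∈ L and |w| = 4p ≥ p.
By the pumping lemma, w = xyz with |xy| ≤ p and y is nonempty.
Since the first p symbols of w are all a's and |xy| ≤ p, y lies entirely in the leading a-block: y = a^k for some k with 1 ≤ k ≤ p.
Pump with i = 2: xy^2z = a^{p+k} b^p a^p b^p, of length 4p+k. Suppose this equals vv. The string starts with a and ends with b, so v does too; thus the boundary between the two copies of v is a b→a transition. There is exactly one such transition, at position 2p+k, so |v| = 2p+k and |vv| = 4p+2k ≠ 4p+k since k ≥ 1. So xy^2z ∉ L.
This is a contradiction; hence L is not regular.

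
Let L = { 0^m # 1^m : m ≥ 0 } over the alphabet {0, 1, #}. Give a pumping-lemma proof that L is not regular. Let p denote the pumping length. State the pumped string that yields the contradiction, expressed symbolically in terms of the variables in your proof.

Toward a contradiction, assume L is regular with pumping length p.
Take w = 0^p # 1^p ∈ L with |w| = 2p+1 ≥ p.
By the pumping lemma, w = xyz with |xy| ≤ p and |y| ≥ 1.
The first p characters of w are 0's, so xy (and hence y) consists only of 0's. Write y = 0^k, 1 ≤ k ≤ p.
Pump with i = 2: xy^2z = 0^{p+k} # 1^p, which would require p+k = p. But k ≥ 1, so xy^2z ∉ L.
This is a contradiction; hence L is not regular.

0^{p+k} # 1^p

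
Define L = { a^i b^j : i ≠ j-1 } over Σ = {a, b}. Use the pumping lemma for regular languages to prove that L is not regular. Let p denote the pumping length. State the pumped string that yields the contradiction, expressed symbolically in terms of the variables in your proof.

a^{p+p!} b^{p+p!+1}

Suppose for contradiction that L is regular, and let p be the pumping length.
Choose w = a^p b^{p+p!+1}. Since p ≠ (p+p!+1)-1 = p+p!, w ∈ L; and |w| ≥ p.
Write w = xyz as guaranteed by the lemma, with |xy| ≤ p and y is nonempty.
Since the first p symbols of w are all a's and |xy| ≤ p, y lies entirely in the leading a-block: y = a^k for some k with 1 ≤ k ≤ p.
Since 1 ≤ k ≤ p, k divides p!; set t = 1 + p!/k. Then xy^t z has p + (p!/k)·k = p + p! copies of a. Now the a-count is p+p! and (b-count)-1 = (p+p!+1)-1 = p+p!, so i ≠ j-1 fails. So xy^t z = a^{p+p!} b^{p+p!+1} ∉ L.
This contradicts the pumping lemma, so L is not regular.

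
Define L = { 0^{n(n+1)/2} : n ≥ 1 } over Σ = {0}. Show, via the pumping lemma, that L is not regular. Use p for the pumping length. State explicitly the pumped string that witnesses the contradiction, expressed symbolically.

Toward a contradiction, assume L is regular with pumping length p.
Take w = 0^{p(p+1)/2} ∈ L with |w| = p(p+1)/2 ≥ p.
The pumping lemma gives a decomposition w = xyz where |xy| ≤ p and |y| > 0.
Then y = 0^k for some k with 1 ≤ k ≤ p.
Pump with i = 2: xy^2z = 0^{p(p+1)/2+k}. Since 1 ≤ k ≤ p, p(p+1)/2 < p(p+1)/2+k ≤ p(p+1)/2+p < (p+1)(p+2)/2, so p(p+1)/2+k is strictly between consecutive triangular numbers. So xy^2z ∉ L.
Contradiction. Therefore L is not regular.

0^{p(p+1)/2+k}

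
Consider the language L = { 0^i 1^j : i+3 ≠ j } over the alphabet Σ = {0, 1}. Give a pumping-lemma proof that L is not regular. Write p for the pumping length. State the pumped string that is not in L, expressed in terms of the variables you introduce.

0^{p+p!} 1^{p+p!+3}

Toward a contradiction, assume L is regular with pumping length p.
Choose w = 0^p 1^{p+p!+3}. Since p ≠ (p+p!+3)-3 = p+p!, w ∈ L; and |w| ≥ p.
The pumping lemma gives a decomposition w = xyz where |xy| ≤ p and |y| > 0.
Since the first p symbols of w are all 0's and |xy| ≤ p, y lies entirely in the leading 0-block: y = 0^k for some k with 1 ≤ k ≤ p.
Since 1 ≤ k ≤ p, k divides p!; set t = 1 + p!/k. Then xy^t z has p + (p!/k)·k = p + p! copies of 0. Now the 0-count is p+p! and (1-count)-3 = (p+p!+3)-3 = p+p!, so i+3 ≠ j fails. So xy^t z = 0^{p+p!} 1^{p+p!+3} ∉ L.
This contradicts the pumping lemma, so L is not regular.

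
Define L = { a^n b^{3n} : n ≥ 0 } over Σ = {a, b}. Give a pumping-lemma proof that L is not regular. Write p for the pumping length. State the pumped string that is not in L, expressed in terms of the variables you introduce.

a^{p+k} b^{3p}

Toward a contradiction, assume L is regular with pumping length p.
Choose w = a^p b^{3p}, which is in L with |w| = 4p ≥ p.
The pumping lemma gives a decomposition w = xyz where |xy| ≤ p and y is nonempty.
Because |xy| ≤ p and w begins with p copies of a, we have y = a^k with 1 ≤ k ≤ p.
Pump with i = 2: xy^2z = a^{p+k} b^{3p}. For this to lie in L we would need 3p = 3(p+k), which forces k = 0. But k ≥ 1, so xy^2z ∉ L.
This is a contradiction; hence L is not regular.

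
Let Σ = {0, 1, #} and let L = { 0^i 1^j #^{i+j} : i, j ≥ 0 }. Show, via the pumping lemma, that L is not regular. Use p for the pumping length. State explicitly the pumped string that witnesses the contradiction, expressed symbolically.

Suppose for contradiction that L is regular, and let p be the pumping length.
Take w = 0^p 1^p #^{2p} ∈ L (with i=j=p, i+j=2p), |w| = 4p ≥ p.
Write w = xyz as guaranteed by the lemma, with |xy| ≤ p and |y| > 0.
Because |xy| ≤ p and w begins with p copies of 0, we have y = 0^k with 1 ≤ k ≤ p.
Consider xy^2z = 0^{p+k} 1^p #^{2p}. Now the 0- and 1-counts sum to 2p+k, but the #-count is 2p ≠ 2p+k. So xy^2z ∉ L.
This is a contradiction; hence L is not regular.

0^{p+k} 1^p #^{2p}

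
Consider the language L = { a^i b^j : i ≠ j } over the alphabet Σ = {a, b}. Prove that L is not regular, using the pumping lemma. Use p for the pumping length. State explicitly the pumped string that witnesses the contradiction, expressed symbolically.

Assume L is regular; let p be its pumping constant.
Choose w = a^p b^{p+p!}. Since p ≠ p+p!, w ∈ L; and |w| ≥ p.
The pumping lemma gives a decomposition w = xyz where |xy| ≤ p and |y| > 0.
The first p characters of w are a's, so xy (and hence y) consists only of a's. Write y = a^k, 1 ≤ k ≤ p.
Since 1 ≤ k ≤ p, k divides p!; set t = 1 + p!/k. Then xy^t z has p + (p!/k)·k = p + p! copies of a. Now the a-count equals the b-count, so i ≠ j fails. So xy^t z = a^{p+p!} b^{p+p!} ∉ L.
This contradicts the pumping lemma, so L is not regular.

a^{p+p!} b^{p+p!}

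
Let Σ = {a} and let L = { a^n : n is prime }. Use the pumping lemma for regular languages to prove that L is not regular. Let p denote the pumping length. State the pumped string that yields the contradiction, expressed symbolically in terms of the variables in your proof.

a^{q(1+k)}

Assume L is regular. Let p be the pumping length given by the pumping lemma.
Let q be a prime with q ≥ p+2 (infinitely many primes exist), and take w = a^q ∈ L with |w| = q ≥ p.
Write w = xyz as guaranteed by the lemma, with |xy| ≤ p and |y| > 0.
Then y = a^k for some k with 1 ≤ k ≤ p.
Since 1 ≤ k ≤ p, |xz| = q-k. Pump with i = q+1: |xy^{q+1}z| = (q-k)+(q+1)k = q+qk = q(1+k), which is composite (both factors ≥ 2). So xy^{q+1}z = a^{q(1+k)} ∉ L.
Contradiction. Therefore L is not regular.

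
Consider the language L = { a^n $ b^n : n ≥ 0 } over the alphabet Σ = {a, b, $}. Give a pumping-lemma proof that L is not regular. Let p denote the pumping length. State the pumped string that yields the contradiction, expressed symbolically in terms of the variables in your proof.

Assume L is regular; let p be its pumping constant.
Take w = a^p $ b^p ∈ L with |w| = 2p+1 ≥ p.
The pumping lemma gives a decomposition w = xyz where |xy| ≤ p and y is nonempty.
Since the first p symbols of w are all a's and |xy| ≤ p, y lies entirely in the leading a-block: y = a^k for some k with 1 ≤ k ≤ p.
Pump with i = 2: xy^2z = a^{p+k} $ b^p, which would require p+k = p. But k ≥ 1, so xy^2z ∉ L.
This contradicts the pumping lemma, so L is not regular.

a^{p+k} $ b^p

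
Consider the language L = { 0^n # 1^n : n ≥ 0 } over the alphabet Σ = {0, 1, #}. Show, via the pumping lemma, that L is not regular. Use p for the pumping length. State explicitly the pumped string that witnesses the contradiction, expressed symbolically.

Assume L is regular; let p be its pumping constant.
Take w = 0^p # 1^p ∈ L with |w| = 2p+1 ≥ p.
Write w = xyz as guaranteed by the lemma, with |xy| ≤ p and |y| ≥ 1.
The first p characters of w are 0's, so xy (and hence y) consists only of 0's. Write y = 0^k, 1 ≤ k ≤ p.
Pump with i = 2: xy^2z = 0^{p+k} # 1^p, which would require p+k = p. But k ≥ 1, so xy^2z ∉ L.
This is a contradiction; hence L is not regular.

0^{p+k} # 1^p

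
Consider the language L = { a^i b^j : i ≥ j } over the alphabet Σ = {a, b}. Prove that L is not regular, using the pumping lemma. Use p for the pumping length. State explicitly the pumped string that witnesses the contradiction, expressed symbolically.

Toward a contradiction, assume L is regular with pumping length p.
Choose w = a^p b^p ∈ L, with |w| = 2p ≥ p.
The pumping lemma gives a decomposition w = xyz where |xy| ≤ p and y is nonempty.
Since the first p symbols of w are all a's and |xy| ≤ p, y lies entirely in the leading a-block: y = a^k for some k with 1 ≤ k ≤ p.
Consider xy^0z = xz = a^{p-k} b^p. Since k ≥ 1, the a-count p-k is less than p, so i ≥ j fails; thus xz ∉ L.
This contradicts the pumping lemma, so L is not regular.

a^{p-k} b^p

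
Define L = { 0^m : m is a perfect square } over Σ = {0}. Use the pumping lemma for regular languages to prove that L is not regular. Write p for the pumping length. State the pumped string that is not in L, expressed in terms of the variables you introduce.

Assume L is regular. Let p be the pumping length given by the pumping lemma.
Take w = 0^{p²} ∈ L with |w| = p² ≥ p.
The pumping lemma gives a decomposition w = xyz where |xy| ≤ p and |y| > 0.
Then y = 0^k for some k with 1 ≤ k ≤ p.
Pump with i = 2: xy^2z = 0^{p²+k}. Since 1 ≤ k ≤ p, p² < p²+k ≤ p²+p < (p+1)², so p²+k lies strictly between consecutive squares and is not a perfect square. So xy^2z ∉ L.
This is a contradiction; hence L is not regular.

0^{p²+k}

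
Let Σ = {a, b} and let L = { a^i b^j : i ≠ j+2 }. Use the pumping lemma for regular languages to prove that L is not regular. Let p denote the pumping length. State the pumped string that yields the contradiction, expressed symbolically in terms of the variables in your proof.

Toward a contradiction, assume L is regular with pumping length p.
Choose w = a^p b^{p+p!-2}. Since p ≠ (p+p!-2)+2 = p+p!, w ∈ L; and |w| ≥ p.
By the pumping lemma, w = xyz with |xy| ≤ p and |y| > 0.
Because |xy| ≤ p and w begins with p copies of a, we have y = a^k with 1 ≤ k ≤ p.
Since 1 ≤ k ≤ p, k divides p!; set t = 1 + p!/k. Then xy^t z has p + (p!/k)·k = p + p! copies of a. Now the a-count is p+p! and (b-count)+2 = (p+p!-2)+2 = p+p!, so i ≠ j+2 fails. So xy^t z = a^{p+p!} b^{p+p!-2} ∉ L.
Contradiction. Therefore L is not regular.

a^{p+p!} b^{p+p!-2}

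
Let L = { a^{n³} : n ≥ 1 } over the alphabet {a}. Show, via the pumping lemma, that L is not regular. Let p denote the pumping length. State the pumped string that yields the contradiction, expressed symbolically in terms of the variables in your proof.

a^{p³+k}

Assume L is regular. Let p be the pumping length given by the pumping lemma.
Take w = a^{p³} ∈ L with |w| = p³ ≥ p.
By the pumping lemma, w = xyz with |xy| ≤ p and y is nonempty.
Then y = a^k for some k with 1 ≤ k ≤ p.
Pump with i = 2: xy^2z = a^{p³+k}. Since 1 ≤ k ≤ p, p³ < p³+k ≤ p³+p < p³+3p²+3p+1 = (p+1)³, so p³+k is not a perfect cube. So xy^2z ∉ L.
This is a contradiction; hence L is not regular.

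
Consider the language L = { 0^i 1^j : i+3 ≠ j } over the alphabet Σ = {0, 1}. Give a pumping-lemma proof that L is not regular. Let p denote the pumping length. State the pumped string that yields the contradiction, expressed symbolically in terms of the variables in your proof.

Suppose for contradiction that L is regular, and let p be the pumping length.
Choose w = 0^p 1^{p+p!+3}. Since p ≠ (p+p!+3)-3 = p+p!, w ∈ L; and |w| ≥ p.
The pumping lemma gives a decomposition w = xyz where |xy| ≤ p and y is nonempty.
Because |xy| ≤ p and w begins with p copies of 0, we have y = 0^k with 1 ≤ k ≤ p.
Since 1 ≤ k ≤ p, k divides p!; set t = 1 + p!/k. Then xy^t z has p + (p!/k)·k = p + p! copies of 0. Now the 0-count is p+p! and (1-count)-3 = (p+p!+3)-3 = p+p!, so i+3 ≠ j fails. So xy^t z = 0^{p+p!} 1^{p+p!+3} ∉ L.
Contradiction. Therefore L is not regular.

0^{p+p!} 1^{p+p!+3}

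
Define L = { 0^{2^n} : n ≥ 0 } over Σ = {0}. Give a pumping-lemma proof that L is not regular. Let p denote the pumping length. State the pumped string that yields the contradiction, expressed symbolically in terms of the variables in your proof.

0^{2^p+k}

Assume L is regular; let p be its pumping constant.
Take w = 0^{2^p} ∈ L with |w| = 2^p ≥ p.
Write w = xyz as guaranteed by the lemma, with |xy| ≤ p and |y| ≥ 1.
Then y = 0^k for some k with 1 ≤ k ≤ p.
Pump with i = 2: xy^2z = 0^{2^p+k}. Since 1 ≤ k ≤ p < 2^p, we have 2^p < 2^p+k < 2^{p+1}, so 2^p+k is not a power of 2. So xy^2z ∉ L.
This is a contradiction; hence L is not regular.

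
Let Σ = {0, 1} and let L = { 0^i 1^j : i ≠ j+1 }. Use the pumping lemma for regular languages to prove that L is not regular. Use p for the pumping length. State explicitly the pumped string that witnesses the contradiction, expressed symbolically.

Assume L is regular. Let p be the pumping length given by the pumping lemma.
Choose w = 0^p 1^{p+p!-1}. Since p ≠ (p+p!-1)+1 = p+p!, w ∈ L; and |w| ≥ p.
The pumping lemma gives a decomposition w = xyz where |xy| ≤ p and y is nonempty.
Since the first p symbols of w are all 0's and |xy| ≤ p, y lies entirely in the leading 0-block: y = 0^k for some k with 1 ≤ k ≤ p.
Since 1 ≤ k ≤ p, k divides p!; set t = 1 + p!/k. Then xy^t z has p + (p!/k)·k = p + p! copies of 0. Now the 0-count is p+p! and (1-count)+1 = (p+p!-1)+1 = p+p!, so i ≠ j+1 fails. So xy^t z = 0^{p+p!} 1^{p+p!-1} ∉ L.
This contradicts the pumping lemma, so L is not regular.

0^{p+p!} 1^{p+p!-1}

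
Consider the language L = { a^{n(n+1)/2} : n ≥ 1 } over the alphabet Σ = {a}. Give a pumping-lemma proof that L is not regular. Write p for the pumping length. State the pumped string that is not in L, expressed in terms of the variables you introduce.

a^{p(p+1)/2+k}

Assume L is regular; let p be its pumping constant.
Take w = a^{p(p+1)/2} ∈ L with |w| = p(p+1)/2 ≥ p.
By the pumping lemma, w = xyz with |xy| ≤ p and |y| > 0.
Then y = a^k for some k with 1 ≤ k ≤ p.
Pump with i = 2: xy^2z = a^{p(p+1)/2+k}. Since 1 ≤ k ≤ p, p(p+1)/2 < p(p+1)/2+k ≤ p(p+1)/2+p < (p+1)(p+2)/2, so p(p+1)/2+k is strictly between consecutive triangular numbers. So xy^2z ∉ L.
This is a contradiction; hence L is not regular.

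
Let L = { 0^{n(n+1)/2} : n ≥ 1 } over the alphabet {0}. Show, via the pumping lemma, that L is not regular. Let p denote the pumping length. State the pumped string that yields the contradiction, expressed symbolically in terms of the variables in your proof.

0^{p(p+1)/2+k}

Assume L is regular. Let p be the pumping length given by the pumping lemma.
Take w = 0^{p(p+1)/2} ∈ L with |w| = p(p+1)/2 ≥ p.
The pumping lemma gives a decomposition w = xyz where |xy| ≤ p and y is nonempty.
Then y = 0^k for some k with 1 ≤ k ≤ p.
Pump with i = 2: xy^2z = 0^{p(p+1)/2+k}. Since 1 ≤ k ≤ p, p(p+1)/2 < p(p+1)/2+k ≤ p(p+1)/2+p < (p+1)(p+2)/2, so p(p+1)/2+k is strictly between consecutive triangular numbers. So xy^2z ∉ L.
This is a contradiction; hence L is not regular.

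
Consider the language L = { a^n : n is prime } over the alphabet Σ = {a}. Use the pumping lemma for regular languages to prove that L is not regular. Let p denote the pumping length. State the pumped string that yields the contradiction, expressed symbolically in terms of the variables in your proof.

a^{q(1+k)}

Suppose for contradiction that L is regular, and let p be the pumping length.
Let q be a prime with q ≥ p+2 (infinitely many primes exist), and take w = a^q ∈ L with |w| = q ≥ p.
The pumping lemma gives a decomposition w = xyz where |xy| ≤ p and y is nonempty.
Then y = a^k for some k with 1 ≤ k ≤ p.
Since 1 ≤ k ≤ p, |xz| = q-k. Pump with i = q+1: |xy^{q+1}z| = (q-k)+(q+1)k = q+qk = q(1+k), which is composite (both factors ≥ 2). So xy^{q+1}z = a^{q(1+k)} ∉ L.
This is a contradiction; hence L is not regular.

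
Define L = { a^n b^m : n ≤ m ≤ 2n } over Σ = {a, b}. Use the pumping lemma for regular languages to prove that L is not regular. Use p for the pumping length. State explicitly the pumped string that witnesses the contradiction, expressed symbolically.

a^{p+k} b^p

Suppose for contradiction that L is regular, and let p be the pumping length.
Take w = a^p b^p ∈ L (since p ≤ p ≤ 2p), with |w| = 2p ≥ p.
By the pumping lemma, w = xyz with |xy| ≤ p and |y| ≥ 1.
Since the first p symbols of w are all a's and |xy| ≤ p, y lies entirely in the leading a-block: y = a^k for some k with 1 ≤ k ≤ p.
Pump with i = 2: xy^2z = a^{p+k} b^p. Now n = p+k > p = m, so the condition n ≤ m fails. Thus xy^2z ∉ L.
Contradiction. Therefore L is not regular.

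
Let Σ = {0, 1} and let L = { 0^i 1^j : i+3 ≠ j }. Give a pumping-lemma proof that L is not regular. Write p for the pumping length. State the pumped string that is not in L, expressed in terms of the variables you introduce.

0^{p+p!} 1^{p+p!+3}

Assume L is regular. Let p be the pumping length given by the pumping lemma.
Choose w = 0^p 1^{p+p!+3}. Since p ≠ (p+p!+3)-3 = p+p!, w ∈ L; and |w| ≥ p.
By the pumping lemma, w = xyz with |xy| ≤ p and y is nonempty.
Because |xy| ≤ p and w begins with p copies of 0, we have y = 0^k with 1 ≤ k ≤ p.
Since 1 ≤ k ≤ p, k divides p!; set t = 1 + p!/k. Then xy^t z has p + (p!/k)·k = p + p! copies of 0. Now the 0-count is p+p! and (1-count)-3 = (p+p!+3)-3 = p+p!, so i+3 ≠ j fails. So xy^t z = 0^{p+p!} 1^{p+p!+3} ∉ L.
This contradicts the pumping lemma, so L is not regular.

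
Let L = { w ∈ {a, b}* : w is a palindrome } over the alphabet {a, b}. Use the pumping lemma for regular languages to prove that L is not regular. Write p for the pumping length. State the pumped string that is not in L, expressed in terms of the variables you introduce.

Assume L is regular. Let p be the pumping length given by the pumping lemma.
Take w = a^p b a^p, a palindrome of length 2p+1 ≥ p.
Write w = xyz as guaranteed by the lemma, with |xy| ≤ p and |y| ≥ 1.
The first p characters of w are a's, so xy (and hence y) consists only of a's. Write y = a^k, 1 ≤ k ≤ p.
Pump with i = 2: xy^2z = a^{p+k} b a^p. Its reverse is a^p b a^{p+k}, which differs from xy^2z since k ≥ 1. So xy^2z is not a palindrome and xy^2z ∉ L.
This contradicts the pumping lemma, so L is not regular.

a^{p+k} b a^p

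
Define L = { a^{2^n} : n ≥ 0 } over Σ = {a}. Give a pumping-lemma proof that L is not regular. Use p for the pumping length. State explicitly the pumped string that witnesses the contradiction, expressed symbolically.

a^{2^p+k}

Assume L is regular. Let p be the pumping length given by the pumping lemma.
Take w = a^{2^p} ∈ L with |w| = 2^p ≥ p.
Write w = xyz as guaranteed by the lemma, with |xy| ≤ p and |y| > 0.
Then y = a^k for some k with 1 ≤ k ≤ p.
Pump with i = 2: xy^2z = a^{2^p+k}. Since 1 ≤ k ≤ p < 2^p, we have 2^p < 2^p+k < 2^{p+1}, so 2^p+k is not a power of 2. So xy^2z ∉ L.
This contradicts the pumping lemma, so L is not regular.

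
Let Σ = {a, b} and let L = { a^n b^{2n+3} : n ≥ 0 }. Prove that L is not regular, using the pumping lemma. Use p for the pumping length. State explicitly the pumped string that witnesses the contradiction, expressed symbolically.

a^{p+k} b^{2p+3}

Assume L is regular. Let p be the pumping length given by the pumping lemma.
Let w = a^p b^{2p+3} ∈ L; note |w| = 3p+3 ≥ p.
By the pumping lemma, w = xyz with |xy| ≤ p and |y| > 0.
The first p characters of w are a's, so xy (and hence y) consists only of a's. Write y = a^k, 1 ≤ k ≤ p.
Pump with i = 2: xy^2z = a^{p+k} b^{2p+3}. For this to lie in L we would need 2p+3 = 2(p+k)+3, which forces k = 0. But k ≥ 1, so xy^2z ∉ L.
Contradiction. Therefore L is not regular.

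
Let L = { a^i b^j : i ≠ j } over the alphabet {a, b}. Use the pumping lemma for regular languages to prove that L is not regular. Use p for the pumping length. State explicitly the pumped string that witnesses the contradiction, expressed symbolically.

Assume L is regular; let p be its pumping constant.
Choose w = a^p b^{p+p!}. Since p ≠ p+p!, w ∈ L; and |w| ≥ p.
By the pumping lemma, w = xyz with |xy| ≤ p and y is nonempty.
The first p characters of w are a's, so xy (and hence y) consists only of a's. Write y = a^k, 1 ≤ k ≤ p.
Since 1 ≤ k ≤ p, k divides p!; set t = 1 + p!/k. Then xy^t z has p + (p!/k)·k = p + p! copies of a. Now the a-count equals the b-count, so i ≠ j fails. So xy^t z = a^{p+p!} b^{p+p!} ∉ L.
This is a contradiction; hence L is not regular.

a^{p+p!} b^{p+p!}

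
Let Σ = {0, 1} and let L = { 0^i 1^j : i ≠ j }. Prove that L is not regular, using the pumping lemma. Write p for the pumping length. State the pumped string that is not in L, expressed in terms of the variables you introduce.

0^{p+p!} 1^{p+p!}

Assume L is regular; let p be its pumping constant.
Choose w = 0^p 1^{p+p!}. Since p ≠ p+p!, w ∈ L; and |w| ≥ p.
Write w = xyz as guaranteed by the lemma, with |xy| ≤ p and |y| > 0.
Since the first p symbols of w are all 0's and |xy| ≤ p, y lies entirely in the leading 0-block: y = 0^k for some k with 1 ≤ k ≤ p.
Since 1 ≤ k ≤ p, k divides p!; set t = 1 + p!/k. Then xy^t z has p + (p!/k)·k = p + p! copies of 0. Now the 0-count equals the 1-count, so i ≠ j fails. So xy^t z = 0^{p+p!} 1^{p+p!} ∉ L.
Contradiction. Therefore L is not regular.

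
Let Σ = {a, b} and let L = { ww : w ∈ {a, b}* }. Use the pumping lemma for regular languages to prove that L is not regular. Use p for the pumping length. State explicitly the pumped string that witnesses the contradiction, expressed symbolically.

a^{p+k} b^p a^p b^p

Assume L is regular. Let p be the pumping length given by the pumping lemma.
Take w = a^p b^p a^p b^p = uu where u = a^pb^p; then w ∈ L and |w| = 4p ≥ p.
By the pumping lemma, w = xyz with |xy| ≤ p and |y| ≥ 1.
Because |xy| ≤ p and w begins with p copies of a, we have y = a^k with 1 ≤ k ≤ p.
Pump with i = 2: xy^2z = a^{p+k} b^p a^p b^p, of length 4p+k. Suppose this equals vv. The string starts with a and ends with b, so v does too; thus the boundary between the two copies of v is a b→a transition. There is exactly one such transition, at position 2p+k, so |v| = 2p+k and |vv| = 4p+2k ≠ 4p+k since k ≥ 1. So xy^2z ∉ L.
This contradicts the pumping lemma, so L is not regular.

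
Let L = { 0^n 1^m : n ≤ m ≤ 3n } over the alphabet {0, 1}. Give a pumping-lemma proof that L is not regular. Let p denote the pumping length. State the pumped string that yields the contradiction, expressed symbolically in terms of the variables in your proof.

Assume L is regular; let p be its pumping constant.
Take w = 0^p 1^p ∈ L (since p ≤ p ≤ 3p), with |w| = 2p ≥ p.
Write w = xyz as guaranteed by the lemma, with |xy| ≤ p and y is nonempty.
Since the first p symbols of w are all 0's and |xy| ≤ p, y lies entirely in the leading 0-block: y = 0^k for some k with 1 ≤ k ≤ p.
Pump with i = 2: xy^2z = 0^{p+k} 1^p. Now n = p+k > p = m, so the condition n ≤ m fails. Thus xy^2z ∉ L.
Contradiction. Therefore L is not regular.

0^{p+k} 1^p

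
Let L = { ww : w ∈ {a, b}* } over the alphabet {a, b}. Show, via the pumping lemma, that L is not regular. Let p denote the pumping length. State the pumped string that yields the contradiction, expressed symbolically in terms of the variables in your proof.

a^{p+k} b^p a^p b^p

Toward a contradiction, assume L is regular with pumping length p.
Take w = a^p b^p a^p b^p = uu where u = a^pb^p; then w ∈ L and |w| = 4p ≥ p.
The pumping lemma gives a decomposition w = xyz where |xy| ≤ p and |y| ≥ 1.
The first p characters of w are a's, so xy (and hence y) consists only of a's. Write y = a^k, 1 ≤ k ≤ p.
Pump with i = 2: xy^2z = a^{p+k} b^p a^p b^p, of length 4p+k. Suppose this equals vv. The string starts with a and ends with b, so v does too; thus the boundary between the two copies of v is a b→a transition. There is exactly one such transition, at position 2p+k, so |v| = 2p+k and |vv| = 4p+2k ≠ 4p+k since k ≥ 1. So xy^2z ∉ L.
This is a contradiction; hence L is not regular.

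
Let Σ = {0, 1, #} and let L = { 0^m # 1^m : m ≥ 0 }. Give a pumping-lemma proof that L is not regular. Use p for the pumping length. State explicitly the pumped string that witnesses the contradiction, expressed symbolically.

0^{p+k} # 1^p

Toward a contradiction, assume L is regular with pumping length p.
Take w = 0^p # 1^p ∈ L with |w| = 2p+1 ≥ p.
The pumping lemma gives a decomposition w = xyz where |xy| ≤ p and |y| > 0.
Because |xy| ≤ p and w begins with p copies of 0, we have y = 0^k with 1 ≤ k ≤ p.
Pump with i = 2: xy^2z = 0^{p+k} # 1^p, which would require p+k = p. But k ≥ 1, so xy^2z ∉ L.
Contradiction. Therefore L is not regular.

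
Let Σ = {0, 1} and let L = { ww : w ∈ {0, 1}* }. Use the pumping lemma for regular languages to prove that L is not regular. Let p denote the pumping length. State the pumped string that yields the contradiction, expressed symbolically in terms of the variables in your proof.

Toward a contradiction, assume L is regular with pumping length p.
Take w = 0^p 1^p 0^p 1^p = uu where u = 0^p1^p; then w ∈ L and |w| = 4p ≥ p.
Write w = xyz as guaranteed by the lemma, with |xy| ≤ p and |y| > 0.
Since the first p symbols of w are all 0's and |xy| ≤ p, y lies entirely in the leading 0-block: y = 0^k for some k with 1 ≤ k ≤ p.
Pump with i = 2: xy^2z = 0^{p+k} 1^p 0^p 1^p, of length 4p+k. Suppose this equals vv. The string starts with 0 and ends with 1, so v does too; thus the boundary between the two copies of v is a 1→0 transition. There is exactly one such transition, at position 2p+k, so |v| = 2p+k and |vv| = 4p+2k ≠ 4p+k since k ≥ 1. So xy^2z ∉ L.
This is a contradiction; hence L is not regular.

0^{p+k} 1^p 0^p 1^p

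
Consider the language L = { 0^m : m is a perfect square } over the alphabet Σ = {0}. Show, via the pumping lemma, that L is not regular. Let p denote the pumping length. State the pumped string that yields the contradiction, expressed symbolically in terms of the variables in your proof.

Toward a contradiction, assume L is regular with pumping length p.
Take w = 0^{p²} ∈ L with |w| = p² ≥ p.
By the pumping lemma, w = xyz with |xy| ≤ p and y is nonempty.
Then y = 0^k for some k with 1 ≤ k ≤ p.
Pump with i = 2: xy^2z = 0^{p²+k}. Since 1 ≤ k ≤ p, p² < p²+k ≤ p²+p < (p+1)², so p²+k lies strictly between consecutive squares and is not a perfect square. So xy^2z ∉ L.
This is a contradiction; hence L is not regular.

0^{p²+k}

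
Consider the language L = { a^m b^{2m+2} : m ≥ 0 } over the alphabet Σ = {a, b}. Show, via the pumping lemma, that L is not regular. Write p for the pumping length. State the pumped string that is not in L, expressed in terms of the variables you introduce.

Assume L is regular; let p be its pumping constant.
Choose w = a^p b^{2p+2}, which is in L with |w| = 3p+2 ≥ p.
The pumping lemma gives a decomposition w = xyz where |xy| ≤ p and |y| ≥ 1.
Because |xy| ≤ p and w begins with p copies of a, we have y = a^k with 1 ≤ k ≤ p.
Pump with i = 2: xy^2z = a^{p+k} b^{2p+2}. For this to lie in L we would need 2p+2 = 2(p+k)+2, which forces k = 0. But k ≥ 1, so xy^2z ∉ L.
This contradicts the pumping lemma, so L is not regular.

a^{p+k} b^{2p+2}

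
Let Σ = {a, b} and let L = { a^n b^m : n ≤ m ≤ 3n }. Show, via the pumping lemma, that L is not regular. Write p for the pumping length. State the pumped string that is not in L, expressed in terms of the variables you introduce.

Toward a contradiction, assume L is regular with pumping length p.
Take w = a^p b^p ∈ L (since p ≤ p ≤ 3p), with |w| = 2p ≥ p.
Write w = xyz as guaranteed by the lemma, with |xy| ≤ p and |y| > 0.
Because |xy| ≤ p and w begins with p copies of a, we have y = a^k with 1 ≤ k ≤ p.
Pump with i = 2: xy^2z = a^{p+k} b^p. Now n = p+k > p = m, so the condition n ≤ m fails. Thus xy^2z ∉ L.
This contradicts the pumping lemma, so L is not regular.

a^{p+k} b^p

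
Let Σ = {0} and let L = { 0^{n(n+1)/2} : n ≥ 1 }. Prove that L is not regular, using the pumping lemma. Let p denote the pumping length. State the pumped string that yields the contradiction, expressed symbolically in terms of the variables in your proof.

0^{p(p+1)/2+k}

Suppose for contradiction that L is regular, and let p be the pumping length.
Take w = 0^{p(p+1)/2} ∈ L with |w| = p(p+1)/2 ≥ p.
Write w = xyz as guaranteed by the lemma, with |xy| ≤ p and |y| > 0.
Then y = 0^k for some k with 1 ≤ k ≤ p.
Pump with i = 2: xy^2z = 0^{p(p+1)/2+k}. Since 1 ≤ k ≤ p, p(p+1)/2 < p(p+1)/2+k ≤ p(p+1)/2+p < (p+1)(p+2)/2, so p(p+1)/2+k is strictly between consecutive triangular numbers. So xy^2z ∉ L.
Contradiction. Therefore L is not regular.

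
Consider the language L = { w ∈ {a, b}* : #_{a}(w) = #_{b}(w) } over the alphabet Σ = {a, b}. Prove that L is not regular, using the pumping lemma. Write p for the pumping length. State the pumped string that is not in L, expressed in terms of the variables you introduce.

Assume L is regular. Let p be the pumping length given by the pumping lemma.
Choose w = a^p b^p ∈ L with |w| = 2p ≥ p.
The pumping lemma gives a decomposition w = xyz where |xy| ≤ p and |y| ≥ 1.
The first p characters of w are a's, so xy (and hence y) consists only of a's. Write y = a^k, 1 ≤ k ≤ p.
Pump with i = 2: xy^2z = a^{p+k} b^p has p+k occurrences of a but only p of b. Since k ≥ 1 the counts differ, so xy^2z ∉ L.
Contradiction. Therefore L is not regular.

a^{p+k} b^p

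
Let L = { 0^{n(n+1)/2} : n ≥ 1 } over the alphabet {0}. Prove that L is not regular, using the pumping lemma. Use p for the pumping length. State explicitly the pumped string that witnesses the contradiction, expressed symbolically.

0^{p(p+1)/2+k}

Assume L is regular. Let p be the pumping length given by the pumping lemma.
Take w = 0^{p(p+1)/2} ∈ L with |w| = p(p+1)/2 ≥ p.
Write w = xyz as guaranteed by the lemma, with |xy| ≤ p and |y| > 0.
Then y = 0^k for some k with 1 ≤ k ≤ p.
Pump with i = 2: xy^2z = 0^{p(p+1)/2+k}. Since 1 ≤ k ≤ p, p(p+1)/2 < p(p+1)/2+k ≤ p(p+1)/2+p < (p+1)(p+2)/2, so p(p+1)/2+k is strictly between consecutive triangular numbers. So xy^2z ∉ L.
Contradiction. Therefore L is not regular.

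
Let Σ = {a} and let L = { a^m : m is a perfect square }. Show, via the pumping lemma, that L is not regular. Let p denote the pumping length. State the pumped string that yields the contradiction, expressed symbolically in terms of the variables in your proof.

a^{p²+k}

Assume L is regular. Let p be the pumping length given by the pumping lemma.
Take w = a^{p²} ∈ L with |w| = p² ≥ p.
Write w = xyz as guaranteed by the lemma, with |xy| ≤ p and |y| > 0.
Then y = a^k for some k with 1 ≤ k ≤ p.
Pump with i = 2: xy^2z = a^{p²+k}. Since 1 ≤ k ≤ p, p² < p²+k ≤ p²+p < (p+1)², so p²+k lies strictly between consecutive squares and is not a perfect square. So xy^2z ∉ L.
Contradiction. Therefore L is not regular.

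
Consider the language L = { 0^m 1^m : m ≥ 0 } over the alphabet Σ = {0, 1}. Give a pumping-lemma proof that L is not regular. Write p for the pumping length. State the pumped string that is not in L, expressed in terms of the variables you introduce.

0^{p+k} 1^p

Toward a contradiction, assume L is regular with pumping length p.
Take w = 0^p 1^p. Then w ∈ L and |w| = 2p ≥ p.
By the pumping lemma, w = xyz with |xy| ≤ p and y is nonempty.
Because |xy| ≤ p and w begins with p copies of 0, we have y = 0^k with 1 ≤ k ≤ p.
Pump with i = 2: xy^2z = 0^{p+k} 1^p. For this to lie in L we would need p = p+k, which forces k = 0. But k ≥ 1, so xy^2z ∉ L.
Contradiction. Therefore L is not regular.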